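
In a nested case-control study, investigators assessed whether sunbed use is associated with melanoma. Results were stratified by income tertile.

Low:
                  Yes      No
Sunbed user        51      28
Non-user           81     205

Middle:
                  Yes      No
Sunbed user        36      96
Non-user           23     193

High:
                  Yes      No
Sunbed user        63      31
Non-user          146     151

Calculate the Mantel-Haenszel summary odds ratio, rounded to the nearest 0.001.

OR_MH = Σ(aᵢdᵢ/nᵢ) / Σ(bᵢcᵢ/nᵢ), where nᵢ is the stratum total.
Stratum 1 (Low): n = 365; a·d/n = 51·205/365 = 28.6438; b·c/n = 28·81/365 = 6.2137
Stratum 2 (Middle): n = 348; a·d/n = 36·193/348 = 19.9655; b·c/n = 96·23/348 = 6.3448
Stratum 3 (High): n = 391; a·d/n = 63·151/391 = 24.3299; b·c/n = 31·146/391 = 11.5754
OR_MH = (28.6438 + 19.9655 + 24.3299) / (6.2137 + 6.3448 + 11.5754) = 72.9393 / 24.1340 = 3.02227

3.022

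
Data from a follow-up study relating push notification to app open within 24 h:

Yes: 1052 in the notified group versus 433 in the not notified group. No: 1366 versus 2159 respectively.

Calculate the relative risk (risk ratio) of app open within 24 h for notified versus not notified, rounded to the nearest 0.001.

2.604

From the description: a = 1052, b = 1366, c = 433, d = 2159.
Risk in exposed = 1052/2418 = 0.43507; risk in unexposed = 433/2592 = 0.16705.
RR = 0.43507 / 0.16705 = 2.60439
The risk among the exposed is 2.60 times that among the unexposed.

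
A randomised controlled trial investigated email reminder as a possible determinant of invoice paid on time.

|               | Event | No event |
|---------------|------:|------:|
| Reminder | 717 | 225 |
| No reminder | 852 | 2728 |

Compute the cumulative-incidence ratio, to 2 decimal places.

Cells: a = 717, b = 225, c = 852, d = 2728.
Risk in exposed = 717/942 = 0.76115; risk in unexposed = 852/3580 = 0.23799.
RR = 0.76115 / 0.23799 = 3.19824
The risk among the exposed is 3.20 times that among the unexposed.

3.20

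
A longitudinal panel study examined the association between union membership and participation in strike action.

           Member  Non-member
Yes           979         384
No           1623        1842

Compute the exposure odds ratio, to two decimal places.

2.89

Reading the table with exposure as columns: a = 979 (Member, case), b = 1623 (Member, non-case), c = 384 (Non-member, case), d = 1842.
OR = (a·d)/(b·c) = (979 × 1842) / (1623 × 384) = 1803318 / 623232 = 2.89349
The odds of participation in strike action are about 2.89 times as high in the member group.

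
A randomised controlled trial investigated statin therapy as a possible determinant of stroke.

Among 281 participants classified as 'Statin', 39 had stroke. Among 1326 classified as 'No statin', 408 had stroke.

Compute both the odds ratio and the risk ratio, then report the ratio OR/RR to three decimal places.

0.804

From the description: a = 39, b = 242, c = 408, d = 918.
OR = (39·918)/(242·408) = 35802/98736 = 0.36260
Risk in exposed = 39/281 = 0.13879; risk in unexposed = 408/1326 = 0.30769; RR = 0.45107
OR/RR = 0.36260 / 0.45107 = 0.80388
The outcome is not rare, so the OR lies further from 1 than the RR.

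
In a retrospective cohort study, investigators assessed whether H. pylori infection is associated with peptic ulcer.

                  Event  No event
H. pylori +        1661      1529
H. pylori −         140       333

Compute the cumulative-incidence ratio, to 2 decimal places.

Cells: a = 1661, b = 1529, c = 140, d = 333.
Risk in exposed = 1661/3190 = 0.52069; risk in unexposed = 140/473 = 0.29598.
RR = 0.52069 / 0.29598 = 1.75919
The risk among the exposed is 1.76 times that among the unexposed.

1.76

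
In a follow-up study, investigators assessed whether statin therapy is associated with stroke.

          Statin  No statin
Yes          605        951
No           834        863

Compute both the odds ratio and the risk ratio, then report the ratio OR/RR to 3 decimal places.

0.821

Reading the table with exposure as columns: a = 605 (Statin, case), b = 834 (Statin, non-case), c = 951 (No statin, case), d = 863.
OR = (605·863)/(834·951) = 522115/793134 = 0.65829
Risk in exposed = 605/1439 = 0.42043; risk in unexposed = 951/1814 = 0.52426; RR = 0.80196
OR/RR = 0.65829 / 0.80196 = 0.82086
The outcome is not rare, so the OR lies further from 1 than the RR.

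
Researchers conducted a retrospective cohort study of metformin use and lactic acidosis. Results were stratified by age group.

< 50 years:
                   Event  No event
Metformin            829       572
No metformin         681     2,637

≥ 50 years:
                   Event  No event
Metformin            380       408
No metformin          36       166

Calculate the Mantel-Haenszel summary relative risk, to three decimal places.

RR_MH = Σ(aᵢ·n₀ᵢ/nᵢ) / Σ(cᵢ·n₁ᵢ/nᵢ), with n₁ᵢ = aᵢ+bᵢ (exposed), n₀ᵢ = cᵢ+dᵢ (unexposed), nᵢ = n₁ᵢ+n₀ᵢ.
Stratum 1 (< 50 years): n₁ = 1401, n₀ = 3318, n = 4719; a·n₀/n = 829·3318/4719 = 582.8824; c·n₁/n = 681·1401/4719 = 202.1786
Stratum 2 (≥ 50 years): n₁ = 788, n₀ = 202, n = 990; a·n₀/n = 380·202/990 = 77.5354; c·n₁/n = 36·788/990 = 28.6545
RR_MH = (582.8824 + 77.5354) / (202.1786 + 28.6545) = 660.4177 / 230.8332 = 2.86102

2.861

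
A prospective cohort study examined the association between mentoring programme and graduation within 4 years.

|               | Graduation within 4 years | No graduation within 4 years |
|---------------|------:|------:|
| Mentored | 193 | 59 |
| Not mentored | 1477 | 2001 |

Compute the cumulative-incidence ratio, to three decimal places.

Cells: a = 193, b = 59, c = 1477, d = 2001.
Risk in exposed = 193/252 = 0.76587; risk in unexposed = 1477/3478 = 0.42467.
RR = 0.76587 / 0.42467 = 1.80346
The risk among the exposed is 1.80 times that among the unexposed.

1.803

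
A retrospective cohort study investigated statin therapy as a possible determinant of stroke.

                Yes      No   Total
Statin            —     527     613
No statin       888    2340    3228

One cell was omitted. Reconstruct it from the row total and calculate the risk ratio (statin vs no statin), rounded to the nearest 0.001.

The missing cell is in the exposed row: 613 − 527 = 86.
So a = 86, b = 527, c = 888, d = 2340.
RR = [a/(a+b)] / [c/(c+d)] = (86/613) / (888/3228) = 0.14029/0.27509 = 0.50999

0.510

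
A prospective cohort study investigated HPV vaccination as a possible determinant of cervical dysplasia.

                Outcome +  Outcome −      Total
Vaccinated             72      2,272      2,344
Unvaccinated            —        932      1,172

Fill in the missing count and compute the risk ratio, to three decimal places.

0.150

The missing cell is in the unexposed row: 1172 − 932 = 240.
So a = 72, b = 2272, c = 240, d = 932.
RR = [a/(a+b)] / [c/(c+d)] = (72/2344) / (240/1172) = 0.03072/0.20478 = 0.15000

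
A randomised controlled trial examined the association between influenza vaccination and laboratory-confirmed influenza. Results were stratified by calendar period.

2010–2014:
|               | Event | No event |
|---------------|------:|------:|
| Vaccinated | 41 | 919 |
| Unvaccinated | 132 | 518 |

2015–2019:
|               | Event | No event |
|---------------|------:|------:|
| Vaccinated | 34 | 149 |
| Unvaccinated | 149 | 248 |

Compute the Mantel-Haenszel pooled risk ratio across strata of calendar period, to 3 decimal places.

0.317

RR_MH = Σ(aᵢ·n₀ᵢ/nᵢ) / Σ(cᵢ·n₁ᵢ/nᵢ), with n₁ᵢ = aᵢ+bᵢ (exposed), n₀ᵢ = cᵢ+dᵢ (unexposed), nᵢ = n₁ᵢ+n₀ᵢ.
Stratum 1 (2010–2014): n₁ = 960, n₀ = 650, n = 1610; a·n₀/n = 41·650/1610 = 16.5528; c·n₁/n = 132·960/1610 = 78.7081
Stratum 2 (2015–2019): n₁ = 183, n₀ = 397, n = 580; a·n₀/n = 34·397/580 = 23.2724; c·n₁/n = 149·183/580 = 47.0121
RR_MH = (16.5528 + 23.2724) / (78.7081 + 47.0121) = 39.8252 / 125.7201 = 0.31678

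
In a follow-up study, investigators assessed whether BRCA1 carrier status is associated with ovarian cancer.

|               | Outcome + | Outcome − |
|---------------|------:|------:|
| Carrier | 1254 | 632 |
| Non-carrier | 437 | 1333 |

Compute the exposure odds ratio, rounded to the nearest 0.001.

Cells: a = 1254, b = 632, c = 437, d = 1333.
OR = (a·d)/(b·c) = (1254 × 1333) / (632 × 437) = 1671582 / 276184 = 6.05242
The odds of ovarian cancer are about 6.05 times as high in the carrier group.

6.052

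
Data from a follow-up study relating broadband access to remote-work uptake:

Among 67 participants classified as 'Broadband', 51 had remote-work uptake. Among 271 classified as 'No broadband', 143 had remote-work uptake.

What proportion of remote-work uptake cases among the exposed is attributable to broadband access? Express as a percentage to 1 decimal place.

30.7

From the description: a = 51, b = 16, c = 143, d = 128.
Risk in exposed = 51/67 = 0.76119; risk in unexposed = 143/271 = 0.52768.
RR = 0.76119/0.52768 = 1.44254
AR% = (RR − 1)/RR × 100 = (1.44254 − 1)/1.44254 × 100 = 30.6780%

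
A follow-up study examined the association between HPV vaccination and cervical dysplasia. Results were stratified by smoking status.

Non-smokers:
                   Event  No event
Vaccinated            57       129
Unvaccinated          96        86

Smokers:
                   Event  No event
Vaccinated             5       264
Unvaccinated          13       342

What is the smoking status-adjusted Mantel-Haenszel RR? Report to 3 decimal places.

0.573

RR_MH = Σ(aᵢ·n₀ᵢ/nᵢ) / Σ(cᵢ·n₁ᵢ/nᵢ), with n₁ᵢ = aᵢ+bᵢ (exposed), n₀ᵢ = cᵢ+dᵢ (unexposed), nᵢ = n₁ᵢ+n₀ᵢ.
Stratum 1 (Non-smokers): n₁ = 186, n₀ = 182, n = 368; a·n₀/n = 57·182/368 = 28.1902; c·n₁/n = 96·186/368 = 48.5217
Stratum 2 (Smokers): n₁ = 269, n₀ = 355, n = 624; a·n₀/n = 5·355/624 = 2.8446; c·n₁/n = 13·269/624 = 5.6042
RR_MH = (28.1902 + 2.8446) / (48.5217 + 5.6042) = 31.0348 / 54.1259 = 0.57338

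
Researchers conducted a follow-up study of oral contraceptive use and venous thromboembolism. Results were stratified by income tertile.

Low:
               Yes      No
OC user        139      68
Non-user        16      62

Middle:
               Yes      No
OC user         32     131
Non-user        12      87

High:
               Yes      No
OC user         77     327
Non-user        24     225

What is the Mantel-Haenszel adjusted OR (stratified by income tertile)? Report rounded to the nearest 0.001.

3.086

OR_MH = Σ(aᵢdᵢ/nᵢ) / Σ(bᵢcᵢ/nᵢ), where nᵢ is the stratum total.
Stratum 1 (Low): n = 285; a·d/n = 139·62/285 = 30.2386; b·c/n = 68·16/285 = 3.8175
Stratum 2 (Middle): n = 262; a·d/n = 32·87/262 = 10.6260; b·c/n = 131·12/262 = 6.0000
Stratum 3 (High): n = 653; a·d/n = 77·225/653 = 26.5314; b·c/n = 327·24/653 = 12.0184
OR_MH = (30.2386 + 10.6260 + 26.5314) / (3.8175 + 6.0000 + 12.0184) = 67.3959 / 21.8359 = 3.08647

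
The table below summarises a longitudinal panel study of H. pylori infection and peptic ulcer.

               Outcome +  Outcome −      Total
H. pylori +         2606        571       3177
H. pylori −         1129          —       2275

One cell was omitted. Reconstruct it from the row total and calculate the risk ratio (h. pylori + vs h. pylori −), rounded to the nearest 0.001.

1.653

The missing cell is in the unexposed row: 2275 − 1129 = 1146.
So a = 2606, b = 571, c = 1129, d = 1146.
RR = [a/(a+b)] / [c/(c+d)] = (2606/3177) / (1129/2275) = 0.82027/0.49626 = 1.65289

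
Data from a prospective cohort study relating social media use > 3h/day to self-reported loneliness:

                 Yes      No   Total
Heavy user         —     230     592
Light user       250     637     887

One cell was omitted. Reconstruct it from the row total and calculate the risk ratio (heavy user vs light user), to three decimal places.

2.170

The missing cell is in the exposed row: 592 − 230 = 362.
So a = 362, b = 230, c = 250, d = 637.
RR = [a/(a+b)] / [c/(c+d)] = (362/592) / (250/887) = 0.61149/0.28185 = 2.16955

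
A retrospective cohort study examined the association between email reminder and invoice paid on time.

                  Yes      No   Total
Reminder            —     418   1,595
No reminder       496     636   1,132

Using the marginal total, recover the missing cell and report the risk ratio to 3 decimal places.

1.684

The missing cell is in the exposed row: 1595 − 418 = 1177.
So a = 1177, b = 418, c = 496, d = 636.
RR = [a/(a+b)] / [c/(c+d)] = (1177/1595) / (496/1132) = 0.73793/0.43816 = 1.68415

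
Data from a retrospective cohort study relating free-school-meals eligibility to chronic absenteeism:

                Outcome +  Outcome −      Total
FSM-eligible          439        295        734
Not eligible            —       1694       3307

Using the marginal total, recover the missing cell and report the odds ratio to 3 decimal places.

1.563

The missing cell is in the unexposed row: 3307 − 1694 = 1613.
So a = 439, b = 295, c = 1613, d = 1694.
OR = (a·d)/(b·c) = (439 × 1694) / (295 × 1613) = 743666 / 475835 = 1.56287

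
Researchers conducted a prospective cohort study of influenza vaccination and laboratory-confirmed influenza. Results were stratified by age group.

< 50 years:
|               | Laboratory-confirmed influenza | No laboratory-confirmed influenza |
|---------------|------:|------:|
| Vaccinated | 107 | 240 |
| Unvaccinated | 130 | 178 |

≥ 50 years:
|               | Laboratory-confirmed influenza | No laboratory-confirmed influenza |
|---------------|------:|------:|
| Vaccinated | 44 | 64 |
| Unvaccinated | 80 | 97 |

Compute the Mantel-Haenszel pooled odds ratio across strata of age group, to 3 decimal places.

OR_MH = Σ(aᵢdᵢ/nᵢ) / Σ(bᵢcᵢ/nᵢ), where nᵢ is the stratum total.
Stratum 1 (< 50 years): n = 655; a·d/n = 107·178/655 = 29.0779; b·c/n = 240·130/655 = 47.6336
Stratum 2 (≥ 50 years): n = 285; a·d/n = 44·97/285 = 14.9754; b·c/n = 64·80/285 = 17.9649
OR_MH = (29.0779 + 14.9754) / (47.6336 + 17.9649) = 44.0533 / 65.5985 = 0.67156

0.672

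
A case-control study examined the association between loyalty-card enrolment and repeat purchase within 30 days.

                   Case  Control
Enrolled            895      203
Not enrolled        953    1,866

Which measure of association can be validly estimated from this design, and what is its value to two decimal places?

Cells: a = 895, b = 203, c = 953, d = 1866.
This is a case-control study: participants were sampled on outcome status, so risks in the source population cannot be estimated directly — relative risk is not valid here. The odds ratio is the appropriate measure.
OR = (a·d)/(b·c) = (895 × 1866) / (203 × 953) = 1670070 / 193459 = 8.63268

8.63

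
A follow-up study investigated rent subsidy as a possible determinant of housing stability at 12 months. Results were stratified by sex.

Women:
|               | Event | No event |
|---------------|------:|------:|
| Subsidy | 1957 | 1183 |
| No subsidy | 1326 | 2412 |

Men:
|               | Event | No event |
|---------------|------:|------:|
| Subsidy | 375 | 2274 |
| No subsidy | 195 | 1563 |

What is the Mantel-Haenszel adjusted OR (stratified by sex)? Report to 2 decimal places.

2.49

OR_MH = Σ(aᵢdᵢ/nᵢ) / Σ(bᵢcᵢ/nᵢ), where nᵢ is the stratum total.
Stratum 1 (Women): n = 6878; a·d/n = 1957·2412/6878 = 686.2873; b·c/n = 1183·1326/6878 = 228.0689
Stratum 2 (Men): n = 4407; a·d/n = 375·1563/4407 = 132.9986; b·c/n = 2274·195/4407 = 100.6195
OR_MH = (686.2873 + 132.9986) / (228.0689 + 100.6195) = 819.2859 / 328.6884 = 2.49259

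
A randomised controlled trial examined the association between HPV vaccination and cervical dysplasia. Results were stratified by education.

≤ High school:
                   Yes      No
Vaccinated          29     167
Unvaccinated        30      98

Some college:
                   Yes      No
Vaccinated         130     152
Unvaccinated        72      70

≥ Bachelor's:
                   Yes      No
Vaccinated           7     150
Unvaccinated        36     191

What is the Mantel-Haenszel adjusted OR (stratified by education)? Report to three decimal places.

OR_MH = Σ(aᵢdᵢ/nᵢ) / Σ(bᵢcᵢ/nᵢ), where nᵢ is the stratum total.
Stratum 1 (≤ High school): n = 324; a·d/n = 29·98/324 = 8.7716; b·c/n = 167·30/324 = 15.4630
Stratum 2 (Some college): n = 424; a·d/n = 130·70/424 = 21.4623; b·c/n = 152·72/424 = 25.8113
Stratum 3 (≥ Bachelor's): n = 384; a·d/n = 7·191/384 = 3.4818; b·c/n = 150·36/384 = 14.0625
OR_MH = (8.7716 + 21.4623 + 3.4818) / (15.4630 + 25.8113 + 14.0625) = 33.7156 / 55.3368 = 0.60928

0.609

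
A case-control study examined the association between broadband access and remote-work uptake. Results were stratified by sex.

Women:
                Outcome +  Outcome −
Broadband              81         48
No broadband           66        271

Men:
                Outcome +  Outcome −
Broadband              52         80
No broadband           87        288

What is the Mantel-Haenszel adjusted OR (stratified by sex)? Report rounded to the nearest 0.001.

3.734

OR_MH = Σ(aᵢdᵢ/nᵢ) / Σ(bᵢcᵢ/nᵢ), where nᵢ is the stratum total.
Stratum 1 (Women): n = 466; a·d/n = 81·271/466 = 47.1052; b·c/n = 48·66/466 = 6.7983
Stratum 2 (Men): n = 507; a·d/n = 52·288/507 = 29.5385; b·c/n = 80·87/507 = 13.7278
OR_MH = (47.1052 + 29.5385) / (6.7983 + 13.7278) = 76.6436 / 20.5261 = 3.73396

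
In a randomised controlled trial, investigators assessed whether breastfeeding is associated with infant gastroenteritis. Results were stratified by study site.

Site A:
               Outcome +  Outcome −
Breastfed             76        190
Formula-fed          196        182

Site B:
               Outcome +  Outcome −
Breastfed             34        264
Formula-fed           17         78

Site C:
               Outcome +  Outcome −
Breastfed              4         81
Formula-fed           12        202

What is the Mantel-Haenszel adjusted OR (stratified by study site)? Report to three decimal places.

0.427

OR_MH = Σ(aᵢdᵢ/nᵢ) / Σ(bᵢcᵢ/nᵢ), where nᵢ is the stratum total.
Stratum 1 (Site A): n = 644; a·d/n = 76·182/644 = 21.4783; b·c/n = 190·196/644 = 57.8261
Stratum 2 (Site B): n = 393; a·d/n = 34·78/393 = 6.7481; b·c/n = 264·17/393 = 11.4198
Stratum 3 (Site C): n = 299; a·d/n = 4·202/299 = 2.7023; b·c/n = 81·12/299 = 3.2508
OR_MH = (21.4783 + 6.7481 + 2.7023) / (57.8261 + 11.4198 + 3.2508) = 30.9287 / 72.4968 = 0.42662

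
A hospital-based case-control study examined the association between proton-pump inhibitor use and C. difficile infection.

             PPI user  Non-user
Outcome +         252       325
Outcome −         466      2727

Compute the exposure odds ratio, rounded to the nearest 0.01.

Reading the table with exposure as columns: a = 252 (PPI user, case), b = 466 (PPI user, non-case), c = 325 (Non-user, case), d = 2727.
OR = (a·d)/(b·c) = (252 × 2727) / (466 × 325) = 687204 / 151450 = 4.53750
The odds of C. difficile infection are about 4.54 times as high in the ppi user group.

4.54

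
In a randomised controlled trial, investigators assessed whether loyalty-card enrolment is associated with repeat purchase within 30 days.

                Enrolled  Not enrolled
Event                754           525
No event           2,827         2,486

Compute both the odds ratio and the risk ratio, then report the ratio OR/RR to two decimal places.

1.05

Reading the table with exposure as columns: a = 754 (Enrolled, case), b = 2827 (Enrolled, non-case), c = 525 (Not enrolled, case), d = 2486.
OR = (754·2486)/(2827·525) = 1874444/1484175 = 1.26295
Risk in exposed = 754/3581 = 0.21056; risk in unexposed = 525/3011 = 0.17436; RR = 1.20759
OR/RR = 1.26295 / 1.20759 = 1.04585
The outcome is not rare, so the OR lies further from 1 than the RR.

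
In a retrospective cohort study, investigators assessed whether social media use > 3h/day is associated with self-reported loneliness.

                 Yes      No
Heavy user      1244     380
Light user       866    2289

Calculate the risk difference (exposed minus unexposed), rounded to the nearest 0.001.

Cells: a = 1244, b = 380, c = 866, d = 2289.
Risk in exposed = 1244/1624 = 0.766010; risk in unexposed = 866/3155 = 0.274485.
Risk difference = 0.766010 − 0.274485 = 0.491525

0.492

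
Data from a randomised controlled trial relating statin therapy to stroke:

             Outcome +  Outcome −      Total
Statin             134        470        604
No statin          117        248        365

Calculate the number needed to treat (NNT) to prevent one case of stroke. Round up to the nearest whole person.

11

Risk in treated group = 134/604 = 0.22185; risk in control = 117/365 = 0.32055.
Absolute risk reduction = 0.32055 − 0.22185 = 0.09869
NNT = 1 / ARR = 1 / 0.09869 = 10.132 → round up → 11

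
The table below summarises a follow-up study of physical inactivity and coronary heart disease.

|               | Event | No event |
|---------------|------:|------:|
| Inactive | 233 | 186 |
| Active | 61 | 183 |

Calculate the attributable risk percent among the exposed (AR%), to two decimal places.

Cells: a = 233, b = 186, c = 61, d = 183.
Risk in exposed = 233/419 = 0.55609; risk in unexposed = 61/244 = 0.25000.
RR = 0.55609/0.25000 = 2.22434
AR% = (RR − 1)/RR × 100 = (2.22434 − 1)/2.22434 × 100 = 55.0429%

55.04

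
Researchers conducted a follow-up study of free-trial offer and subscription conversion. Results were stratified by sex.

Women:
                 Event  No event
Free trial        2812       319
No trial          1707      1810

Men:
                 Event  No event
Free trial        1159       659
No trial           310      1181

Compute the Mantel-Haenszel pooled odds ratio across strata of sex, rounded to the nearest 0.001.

8.209

OR_MH = Σ(aᵢdᵢ/nᵢ) / Σ(bᵢcᵢ/nᵢ), where nᵢ is the stratum total.
Stratum 1 (Women): n = 6648; a·d/n = 2812·1810/6648 = 765.6017; b·c/n = 319·1707/6648 = 81.9093
Stratum 2 (Men): n = 3309; a·d/n = 1159·1181/3309 = 413.6534; b·c/n = 659·310/3309 = 61.7377
OR_MH = (765.6017 + 413.6534) / (81.9093 + 61.7377) = 1179.2551 / 143.6470 = 8.20940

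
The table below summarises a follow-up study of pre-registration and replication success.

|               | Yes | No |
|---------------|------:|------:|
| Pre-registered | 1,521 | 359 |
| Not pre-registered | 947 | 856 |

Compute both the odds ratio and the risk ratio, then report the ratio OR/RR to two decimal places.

2.49

Cells: a = 1521, b = 359, c = 947, d = 856.
OR = (1521·856)/(359·947) = 1301976/339973 = 3.82965
Risk in exposed = 1521/1880 = 0.80904; risk in unexposed = 947/1803 = 0.52524; RR = 1.54034
OR/RR = 3.82965 / 1.54034 = 2.48623
The outcome is not rare, so the OR lies further from 1 than the RR.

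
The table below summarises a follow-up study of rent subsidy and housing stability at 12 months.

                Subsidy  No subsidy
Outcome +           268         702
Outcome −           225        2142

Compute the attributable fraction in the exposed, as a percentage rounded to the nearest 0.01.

Reading the table with exposure as columns: a = 268 (Subsidy, case), b = 225 (Subsidy, non-case), c = 702 (No subsidy, case), d = 2142.
Risk in exposed = 268/493 = 0.54361; risk in unexposed = 702/2844 = 0.24684.
RR = 0.54361/0.24684 = 2.20232
AR% = (RR − 1)/RR × 100 = (2.20232 − 1)/2.20232 × 100 = 54.5933%

54.59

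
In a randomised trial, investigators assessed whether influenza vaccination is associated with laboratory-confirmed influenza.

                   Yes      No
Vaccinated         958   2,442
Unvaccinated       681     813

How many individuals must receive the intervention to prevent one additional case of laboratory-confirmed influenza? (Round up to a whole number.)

6

Risk in treated group = 958/3400 = 0.28176; risk in control = 681/1494 = 0.45582.
Absolute risk reduction = 0.45582 − 0.28176 = 0.17406
NNT = 1 / ARR = 1 / 0.17406 = 5.745 → round up → 6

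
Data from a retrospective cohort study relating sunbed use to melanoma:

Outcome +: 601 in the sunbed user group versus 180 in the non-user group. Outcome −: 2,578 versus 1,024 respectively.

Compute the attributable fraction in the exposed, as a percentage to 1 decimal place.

20.9

From the description: a = 601, b = 2578, c = 180, d = 1024.
Risk in exposed = 601/3179 = 0.18905; risk in unexposed = 180/1204 = 0.14950.
RR = 0.18905/0.14950 = 1.26456
AR% = (RR − 1)/RR × 100 = (1.26456 − 1)/1.26456 × 100 = 20.9208%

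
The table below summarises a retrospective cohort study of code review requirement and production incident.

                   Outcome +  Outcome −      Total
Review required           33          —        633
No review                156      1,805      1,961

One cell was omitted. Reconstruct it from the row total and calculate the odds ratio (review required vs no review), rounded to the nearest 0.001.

0.636

The missing cell is in the exposed row: 633 − 33 = 600.
So a = 33, b = 600, c = 156, d = 1805.
OR = (a·d)/(b·c) = (33 × 1805) / (600 × 156) = 59565 / 93600 = 0.63638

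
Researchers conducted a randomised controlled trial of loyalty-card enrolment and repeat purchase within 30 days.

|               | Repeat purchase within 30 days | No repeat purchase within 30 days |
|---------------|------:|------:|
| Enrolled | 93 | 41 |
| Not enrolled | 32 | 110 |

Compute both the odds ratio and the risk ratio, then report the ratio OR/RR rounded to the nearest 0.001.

2.532

Cells: a = 93, b = 41, c = 32, d = 110.
OR = (93·110)/(41·32) = 10230/1312 = 7.79726
Risk in exposed = 93/134 = 0.69403; risk in unexposed = 32/142 = 0.22535; RR = 3.07976
OR/RR = 7.79726 / 3.07976 = 2.53178
The outcome is not rare, so the OR lies further from 1 than the RR.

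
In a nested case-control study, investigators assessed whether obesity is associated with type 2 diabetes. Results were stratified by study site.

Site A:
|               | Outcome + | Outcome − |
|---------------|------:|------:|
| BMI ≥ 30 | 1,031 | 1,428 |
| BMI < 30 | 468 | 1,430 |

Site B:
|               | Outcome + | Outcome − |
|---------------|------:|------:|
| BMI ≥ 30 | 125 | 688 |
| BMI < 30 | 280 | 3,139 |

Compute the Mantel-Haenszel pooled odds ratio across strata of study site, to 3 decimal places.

OR_MH = Σ(aᵢdᵢ/nᵢ) / Σ(bᵢcᵢ/nᵢ), where nᵢ is the stratum total.
Stratum 1 (Site A): n = 4357; a·d/n = 1031·1430/4357 = 338.3819; b·c/n = 1428·468/4357 = 153.3863
Stratum 2 (Site B): n = 4232; a·d/n = 125·3139/4232 = 92.7162; b·c/n = 688·280/4232 = 45.5198
OR_MH = (338.3819 + 92.7162) / (153.3863 + 45.5198) = 431.0981 / 198.9061 = 2.16734

2.167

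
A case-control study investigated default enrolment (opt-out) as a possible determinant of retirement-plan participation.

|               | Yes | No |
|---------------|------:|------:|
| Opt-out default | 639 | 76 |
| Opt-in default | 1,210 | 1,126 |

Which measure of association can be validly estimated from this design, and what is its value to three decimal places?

Cells: a = 639, b = 76, c = 1210, d = 1126.
This is a case-control study: participants were sampled on outcome status, so risks in the source population cannot be estimated directly — relative risk is not valid here. The odds ratio is the appropriate measure.
OR = (a·d)/(b·c) = (639 × 1126) / (76 × 1210) = 719514 / 91960 = 7.82421

7.824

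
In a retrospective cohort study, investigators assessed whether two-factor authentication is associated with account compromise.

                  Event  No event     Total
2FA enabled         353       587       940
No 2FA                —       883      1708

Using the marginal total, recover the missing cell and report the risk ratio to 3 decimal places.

0.777

The missing cell is in the unexposed row: 1708 − 883 = 825.
So a = 353, b = 587, c = 825, d = 883.
RR = [a/(a+b)] / [c/(c+d)] = (353/940) / (825/1708) = 0.37553/0.48302 = 0.77746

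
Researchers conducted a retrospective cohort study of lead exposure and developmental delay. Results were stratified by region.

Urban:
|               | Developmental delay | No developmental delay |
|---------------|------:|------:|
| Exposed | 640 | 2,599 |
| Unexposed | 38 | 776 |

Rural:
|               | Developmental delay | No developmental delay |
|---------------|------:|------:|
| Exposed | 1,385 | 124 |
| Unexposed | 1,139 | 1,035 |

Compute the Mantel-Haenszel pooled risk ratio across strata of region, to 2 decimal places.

1.90

RR_MH = Σ(aᵢ·n₀ᵢ/nᵢ) / Σ(cᵢ·n₁ᵢ/nᵢ), with n₁ᵢ = aᵢ+bᵢ (exposed), n₀ᵢ = cᵢ+dᵢ (unexposed), nᵢ = n₁ᵢ+n₀ᵢ.
Stratum 1 (Urban): n₁ = 3239, n₀ = 814, n = 4053; a·n₀/n = 640·814/4053 = 128.5369; c·n₁/n = 38·3239/4053 = 30.3681
Stratum 2 (Rural): n₁ = 1509, n₀ = 2174, n = 3683; a·n₀/n = 1385·2174/3683 = 817.5373; c·n₁/n = 1139·1509/3683 = 466.6715
RR_MH = (128.5369 + 817.5373) / (30.3681 + 466.6715) = 946.0742 / 497.0396 = 1.90342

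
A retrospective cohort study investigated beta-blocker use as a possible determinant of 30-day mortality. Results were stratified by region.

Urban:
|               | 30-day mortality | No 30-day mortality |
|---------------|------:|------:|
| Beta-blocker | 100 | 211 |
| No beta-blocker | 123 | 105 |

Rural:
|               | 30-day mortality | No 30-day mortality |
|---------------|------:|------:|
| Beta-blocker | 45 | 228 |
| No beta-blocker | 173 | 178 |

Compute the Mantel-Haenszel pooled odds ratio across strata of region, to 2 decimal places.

OR_MH = Σ(aᵢdᵢ/nᵢ) / Σ(bᵢcᵢ/nᵢ), where nᵢ is the stratum total.
Stratum 1 (Urban): n = 539; a·d/n = 100·105/539 = 19.4805; b·c/n = 211·123/539 = 48.1503
Stratum 2 (Rural): n = 624; a·d/n = 45·178/624 = 12.8365; b·c/n = 228·173/624 = 63.2115
OR_MH = (19.4805 + 12.8365) / (48.1503 + 63.2115) = 32.3171 / 111.3618 = 0.29020

0.29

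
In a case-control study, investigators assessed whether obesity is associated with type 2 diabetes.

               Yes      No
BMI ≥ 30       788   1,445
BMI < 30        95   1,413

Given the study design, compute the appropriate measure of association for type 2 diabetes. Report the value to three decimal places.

Cells: a = 788, b = 1445, c = 95, d = 1413.
This is a case-control study: participants were sampled on outcome status, so risks in the source population cannot be estimated directly — relative risk is not valid here. The odds ratio is the appropriate measure.
OR = (a·d)/(b·c) = (788 × 1413) / (1445 × 95) = 1113444 / 137275 = 8.11105

8.111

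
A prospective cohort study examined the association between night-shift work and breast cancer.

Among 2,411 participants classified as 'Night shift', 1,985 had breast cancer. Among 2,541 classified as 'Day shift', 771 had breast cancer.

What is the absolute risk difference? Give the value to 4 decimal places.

From the description: a = 1985, b = 426, c = 771, d = 1770.
Risk in exposed = 1985/2411 = 0.823310; risk in unexposed = 771/2541 = 0.303424.
Risk difference = 0.823310 − 0.303424 = 0.519886

0.5199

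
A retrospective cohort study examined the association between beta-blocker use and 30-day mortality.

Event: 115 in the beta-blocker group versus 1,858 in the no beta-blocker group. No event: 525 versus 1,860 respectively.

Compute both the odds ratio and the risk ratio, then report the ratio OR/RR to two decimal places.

From the description: a = 115, b = 525, c = 1858, d = 1860.
OR = (115·1860)/(525·1858) = 213900/975450 = 0.21928
Risk in exposed = 115/640 = 0.17969; risk in unexposed = 1858/3718 = 0.49973; RR = 0.35957
OR/RR = 0.21928 / 0.35957 = 0.60985
The outcome is not rare, so the OR lies further from 1 than the RR.

0.61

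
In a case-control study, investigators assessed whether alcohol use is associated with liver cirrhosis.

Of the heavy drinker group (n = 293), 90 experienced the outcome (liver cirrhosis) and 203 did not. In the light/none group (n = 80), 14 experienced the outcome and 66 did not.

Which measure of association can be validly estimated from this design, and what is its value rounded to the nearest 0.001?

2.090

From the description: a = 90, b = 203, c = 14, d = 66.
This is a case-control study: participants were sampled on outcome status, so risks in the source population cannot be estimated directly — relative risk is not valid here. The odds ratio is the appropriate measure.
OR = (a·d)/(b·c) = (90 × 66) / (203 × 14) = 5940 / 2842 = 2.09008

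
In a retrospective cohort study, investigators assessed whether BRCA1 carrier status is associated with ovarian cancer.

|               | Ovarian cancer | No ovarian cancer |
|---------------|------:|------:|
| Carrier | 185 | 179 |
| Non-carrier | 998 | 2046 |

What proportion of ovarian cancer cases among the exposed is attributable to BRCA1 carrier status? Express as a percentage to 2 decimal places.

Cells: a = 185, b = 179, c = 998, d = 2046.
Risk in exposed = 185/364 = 0.50824; risk in unexposed = 998/3044 = 0.32786.
RR = 0.50824/0.32786 = 1.55019
AR% = (RR − 1)/RR × 100 = (1.55019 − 1)/1.55019 × 100 = 35.4917%

35.49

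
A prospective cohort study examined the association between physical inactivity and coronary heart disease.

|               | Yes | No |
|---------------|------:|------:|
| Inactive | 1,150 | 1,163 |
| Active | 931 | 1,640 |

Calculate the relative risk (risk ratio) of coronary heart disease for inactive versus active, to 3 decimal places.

1.373

Cells: a = 1150, b = 1163, c = 931, d = 1640.
Risk in exposed = 1150/2313 = 0.49719; risk in unexposed = 931/2571 = 0.36212.
RR = 0.49719 / 0.36212 = 1.37301
The risk among the exposed is 1.37 times that among the unexposed.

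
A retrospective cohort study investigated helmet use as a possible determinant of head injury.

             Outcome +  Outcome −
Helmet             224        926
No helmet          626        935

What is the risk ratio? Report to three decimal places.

Cells: a = 224, b = 926, c = 626, d = 935.
Risk in exposed = 224/1150 = 0.19478; risk in unexposed = 626/1561 = 0.40102.
RR = 0.19478 / 0.40102 = 0.48571
The risk is 51% lower among the exposed than among the unexposed.

0.486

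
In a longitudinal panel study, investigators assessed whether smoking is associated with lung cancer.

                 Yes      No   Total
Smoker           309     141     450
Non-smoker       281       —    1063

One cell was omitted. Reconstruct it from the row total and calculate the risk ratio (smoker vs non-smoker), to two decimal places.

The missing cell is in the unexposed row: 1063 − 281 = 782.
So a = 309, b = 141, c = 281, d = 782.
RR = [a/(a+b)] / [c/(c+d)] = (309/450) / (281/1063) = 0.68667/0.26435 = 2.59760

2.60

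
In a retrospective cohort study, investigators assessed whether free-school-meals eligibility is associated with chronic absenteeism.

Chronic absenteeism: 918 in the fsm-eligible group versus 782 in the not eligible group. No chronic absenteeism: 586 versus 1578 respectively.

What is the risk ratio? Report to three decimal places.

From the description: a = 918, b = 586, c = 782, d = 1578.
Risk in exposed = 918/1504 = 0.61037; risk in unexposed = 782/2360 = 0.33136.
RR = 0.61037 / 0.33136 = 1.84204
The risk among the exposed is 1.84 times that among the unexposed.

1.842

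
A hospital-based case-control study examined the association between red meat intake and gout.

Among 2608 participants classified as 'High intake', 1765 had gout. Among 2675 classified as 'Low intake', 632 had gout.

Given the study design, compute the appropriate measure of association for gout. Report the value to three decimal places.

6.768

From the description: a = 1765, b = 843, c = 632, d = 2043.
This is a hospital-based case-control study: participants were sampled on outcome status, so risks in the source population cannot be estimated directly — relative risk is not valid here. The odds ratio is the appropriate measure.
OR = (a·d)/(b·c) = (1765 × 2043) / (843 × 632) = 3605895 / 532776 = 6.76813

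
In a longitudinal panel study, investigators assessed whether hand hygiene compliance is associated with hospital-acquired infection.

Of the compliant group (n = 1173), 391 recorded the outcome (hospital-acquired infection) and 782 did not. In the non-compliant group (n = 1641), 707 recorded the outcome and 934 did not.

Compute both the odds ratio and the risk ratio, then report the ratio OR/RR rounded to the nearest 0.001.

From the description: a = 391, b = 782, c = 707, d = 934.
OR = (391·934)/(782·707) = 365194/552874 = 0.66054
Risk in exposed = 391/1173 = 0.33333; risk in unexposed = 707/1641 = 0.43083; RR = 0.77369
OR/RR = 0.66054 / 0.77369 = 0.85375
The outcome is not rare, so the OR lies further from 1 than the RR.

0.854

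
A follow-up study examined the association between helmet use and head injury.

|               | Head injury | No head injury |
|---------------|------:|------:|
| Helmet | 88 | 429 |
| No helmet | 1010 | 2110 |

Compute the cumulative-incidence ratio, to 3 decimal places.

Cells: a = 88, b = 429, c = 1010, d = 2110.
Risk in exposed = 88/517 = 0.17021; risk in unexposed = 1010/3120 = 0.32372.
RR = 0.17021 / 0.32372 = 0.52581
The risk is 47% lower among the exposed than among the unexposed.

0.526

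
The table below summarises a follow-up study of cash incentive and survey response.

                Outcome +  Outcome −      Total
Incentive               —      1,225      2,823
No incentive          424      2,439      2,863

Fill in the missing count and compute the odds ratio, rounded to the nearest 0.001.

7.504

The missing cell is in the exposed row: 2823 − 1225 = 1598.
So a = 1598, b = 1225, c = 424, d = 2439.
OR = (a·d)/(b·c) = (1598 × 2439) / (1225 × 424) = 3897522 / 519400 = 7.50389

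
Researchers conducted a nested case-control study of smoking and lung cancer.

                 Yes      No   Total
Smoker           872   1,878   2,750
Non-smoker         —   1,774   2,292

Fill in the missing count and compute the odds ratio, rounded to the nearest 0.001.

1.590

The missing cell is in the unexposed row: 2292 − 1774 = 518.
So a = 872, b = 1878, c = 518, d = 1774.
OR = (a·d)/(b·c) = (872 × 1774) / (1878 × 518) = 1546928 / 972804 = 1.59017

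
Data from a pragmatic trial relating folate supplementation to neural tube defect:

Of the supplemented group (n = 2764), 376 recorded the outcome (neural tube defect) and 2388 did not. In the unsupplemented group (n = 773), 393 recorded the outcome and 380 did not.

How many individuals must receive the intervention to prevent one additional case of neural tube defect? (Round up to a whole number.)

3

Risk in treated group = 376/2764 = 0.13603; risk in control = 393/773 = 0.50841.
Absolute risk reduction = 0.50841 − 0.13603 = 0.37237
NNT = 1 / ARR = 1 / 0.37237 = 2.685 → round up → 3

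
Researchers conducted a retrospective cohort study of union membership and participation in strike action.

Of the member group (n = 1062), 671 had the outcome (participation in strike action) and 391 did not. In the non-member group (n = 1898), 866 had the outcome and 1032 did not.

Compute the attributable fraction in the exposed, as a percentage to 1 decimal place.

From the description: a = 671, b = 391, c = 866, d = 1032.
Risk in exposed = 671/1062 = 0.63183; risk in unexposed = 866/1898 = 0.45627.
RR = 0.63183/0.45627 = 1.38477
AR% = (RR − 1)/RR × 100 = (1.38477 − 1)/1.38477 × 100 = 27.7856%

27.8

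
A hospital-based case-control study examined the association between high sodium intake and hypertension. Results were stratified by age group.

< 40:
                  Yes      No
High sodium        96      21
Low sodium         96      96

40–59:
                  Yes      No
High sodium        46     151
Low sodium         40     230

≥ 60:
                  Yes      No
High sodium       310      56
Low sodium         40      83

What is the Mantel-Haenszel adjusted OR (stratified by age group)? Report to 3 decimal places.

4.372

OR_MH = Σ(aᵢdᵢ/nᵢ) / Σ(bᵢcᵢ/nᵢ), where nᵢ is the stratum total.
Stratum 1 (< 40): n = 309; a·d/n = 96·96/309 = 29.8252; b·c/n = 21·96/309 = 6.5243
Stratum 2 (40–59): n = 467; a·d/n = 46·230/467 = 22.6552; b·c/n = 151·40/467 = 12.9336
Stratum 3 (≥ 60): n = 489; a·d/n = 310·83/489 = 52.6176; b·c/n = 56·40/489 = 4.5808
OR_MH = (29.8252 + 22.6552 + 52.6176) / (6.5243 + 12.9336 + 4.5808) = 105.0981 / 24.0387 = 4.37204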